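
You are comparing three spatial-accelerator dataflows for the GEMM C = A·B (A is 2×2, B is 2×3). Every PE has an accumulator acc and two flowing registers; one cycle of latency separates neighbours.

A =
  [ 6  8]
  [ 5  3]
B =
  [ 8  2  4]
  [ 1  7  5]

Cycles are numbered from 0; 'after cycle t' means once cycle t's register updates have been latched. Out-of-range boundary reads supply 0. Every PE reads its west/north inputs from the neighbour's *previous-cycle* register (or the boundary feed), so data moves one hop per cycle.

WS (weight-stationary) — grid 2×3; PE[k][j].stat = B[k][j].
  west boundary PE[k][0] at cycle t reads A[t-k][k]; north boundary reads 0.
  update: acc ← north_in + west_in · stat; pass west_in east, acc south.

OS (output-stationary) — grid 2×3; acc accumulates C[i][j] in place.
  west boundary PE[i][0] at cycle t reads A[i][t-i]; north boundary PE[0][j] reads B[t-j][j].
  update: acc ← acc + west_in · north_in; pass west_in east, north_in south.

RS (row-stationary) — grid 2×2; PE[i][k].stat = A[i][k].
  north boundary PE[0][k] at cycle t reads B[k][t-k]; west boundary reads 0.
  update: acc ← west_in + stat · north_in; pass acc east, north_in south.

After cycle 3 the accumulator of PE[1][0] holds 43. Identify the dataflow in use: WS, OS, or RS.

dataflow = OS

Under WS (2×3), PE[1][0]:
  c0 r1c0: 0 / 0 / 0
  c1 r1c0: 56 / 8 / 56
  c2 r1c0: 43 / 3 / 43
  c3 r1c0: 0 / 0 / 0
Under OS (2×3), PE[1][0]:
  c0 r1c0: 0 / 0 / 0
  c1 r1c0: 40 / 5 / 8
  c2 r1c0: 43 / 3 / 1
  c3 r1c0: 43 / 0 / 0
Under RS (2×2), PE[1][0]:
  c0 r1c0: 0 / 0 / 0
  c1 r1c0: 40 / 40 / 8
  c2 r1c0: 10 / 10 / 2
  c3 r1c0: 20 / 20 / 4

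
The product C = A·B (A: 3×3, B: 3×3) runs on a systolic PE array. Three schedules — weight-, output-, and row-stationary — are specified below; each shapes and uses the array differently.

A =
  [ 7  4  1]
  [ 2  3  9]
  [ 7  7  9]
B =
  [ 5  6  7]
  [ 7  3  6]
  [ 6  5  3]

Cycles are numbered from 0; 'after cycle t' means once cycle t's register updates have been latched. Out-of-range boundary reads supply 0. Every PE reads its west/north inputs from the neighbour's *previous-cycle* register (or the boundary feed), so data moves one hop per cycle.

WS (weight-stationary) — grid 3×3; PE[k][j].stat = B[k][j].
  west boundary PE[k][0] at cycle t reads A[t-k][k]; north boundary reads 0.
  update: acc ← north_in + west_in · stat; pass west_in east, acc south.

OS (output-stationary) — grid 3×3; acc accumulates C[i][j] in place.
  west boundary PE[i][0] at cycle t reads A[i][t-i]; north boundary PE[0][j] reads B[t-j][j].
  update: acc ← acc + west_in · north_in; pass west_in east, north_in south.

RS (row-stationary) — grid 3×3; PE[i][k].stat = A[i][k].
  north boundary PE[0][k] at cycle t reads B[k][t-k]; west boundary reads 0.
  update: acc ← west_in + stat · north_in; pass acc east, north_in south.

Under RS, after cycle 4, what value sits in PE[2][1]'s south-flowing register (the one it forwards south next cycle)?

register = 3

RS 3×3: PE[2][1] cycle-by-cycle (with neighbour feeds):
  after 0 — PE[1][1] acc=0, pass-E 0, pass-S 0
  after 0 — PE[2][0] acc=0, pass-E 0, pass-S 0
  after 0 — PE[2][1] acc=0, pass-E 0, pass-S 0
  after 1 — PE[1][1] acc=0, pass-E 0, pass-S 0
  after 1 — PE[2][0] acc=0, pass-E 0, pass-S 0
  after 1 — PE[2][1] acc=0, pass-E 0, pass-S 0
  after 2 — PE[1][1] acc=31, pass-E 31, pass-S 7
  after 2 — PE[2][0] acc=35, pass-E 35, pass-S 5
  after 2 — PE[2][1] acc=0, pass-E 0, pass-S 0
  after 3 — PE[1][1] acc=21, pass-E 21, pass-S 3
  after 3 — PE[2][0] acc=42, pass-E 42, pass-S 6
  after 3 — PE[2][1] acc=84, pass-E 84, pass-S 7
  after 4 — PE[1][1] acc=32, pass-E 32, pass-S 6
  after 4 — PE[2][0] acc=49, pass-E 49, pass-S 7
  after 4 — PE[2][1] acc=63, pass-E 63, pass-S 3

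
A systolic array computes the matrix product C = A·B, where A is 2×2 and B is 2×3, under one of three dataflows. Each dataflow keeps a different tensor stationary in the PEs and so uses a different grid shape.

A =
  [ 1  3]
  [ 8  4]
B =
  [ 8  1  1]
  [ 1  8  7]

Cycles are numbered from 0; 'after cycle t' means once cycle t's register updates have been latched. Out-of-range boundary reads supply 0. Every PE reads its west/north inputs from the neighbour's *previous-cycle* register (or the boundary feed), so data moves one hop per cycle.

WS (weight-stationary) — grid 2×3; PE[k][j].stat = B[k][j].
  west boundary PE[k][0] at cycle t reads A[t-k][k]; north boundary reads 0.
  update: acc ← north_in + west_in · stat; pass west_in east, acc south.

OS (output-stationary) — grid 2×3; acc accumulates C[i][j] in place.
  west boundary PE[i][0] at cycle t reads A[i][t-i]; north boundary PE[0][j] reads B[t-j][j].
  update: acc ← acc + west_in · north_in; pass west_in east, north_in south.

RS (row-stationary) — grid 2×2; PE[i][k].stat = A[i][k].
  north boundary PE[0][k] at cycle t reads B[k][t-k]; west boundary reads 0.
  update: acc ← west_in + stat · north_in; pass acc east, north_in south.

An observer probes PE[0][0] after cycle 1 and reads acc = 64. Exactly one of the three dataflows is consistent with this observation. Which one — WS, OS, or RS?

dataflow = WS

— WS: 2×3; PE[0][0] trace:
  t=0 PE[0][0]: acc=8 h=1 v=8
  t=1 PE[0][0]: acc=64 h=8 v=64
— OS: 2×3; PE[0][0] trace:
  t=0 PE[0][0]: acc=8 h=1 v=8
  t=1 PE[0][0]: acc=11 h=3 v=1
— RS: 2×2; PE[0][0] trace:
  t=0 PE[0][0]: acc=8 h=8 v=8
  t=1 PE[0][0]: acc=1 h=1 v=1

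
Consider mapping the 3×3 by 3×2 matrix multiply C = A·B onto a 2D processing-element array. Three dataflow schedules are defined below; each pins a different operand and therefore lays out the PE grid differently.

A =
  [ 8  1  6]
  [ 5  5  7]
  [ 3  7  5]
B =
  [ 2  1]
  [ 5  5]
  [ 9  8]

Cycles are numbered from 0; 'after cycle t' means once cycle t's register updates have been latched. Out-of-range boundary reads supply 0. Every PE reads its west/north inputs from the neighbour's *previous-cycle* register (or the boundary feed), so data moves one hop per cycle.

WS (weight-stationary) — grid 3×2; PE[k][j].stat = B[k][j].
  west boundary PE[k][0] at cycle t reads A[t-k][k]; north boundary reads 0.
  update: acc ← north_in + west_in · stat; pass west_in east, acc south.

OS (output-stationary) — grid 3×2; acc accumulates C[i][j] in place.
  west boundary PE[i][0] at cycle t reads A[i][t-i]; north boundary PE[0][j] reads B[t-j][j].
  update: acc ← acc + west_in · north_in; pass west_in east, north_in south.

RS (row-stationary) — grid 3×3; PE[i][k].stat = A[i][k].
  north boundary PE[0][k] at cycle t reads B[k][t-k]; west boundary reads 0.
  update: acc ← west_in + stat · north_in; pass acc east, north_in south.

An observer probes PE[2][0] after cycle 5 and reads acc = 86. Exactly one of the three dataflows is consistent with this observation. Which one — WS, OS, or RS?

WS [3×2] PE[2][0] across cycles:
  [0] (2,0) acc=0 (h:0 v:0)
  [1] (2,0) acc=0 (h:0 v:0)
  [2] (2,0) acc=75 (h:6 v:75)
  [3] (2,0) acc=98 (h:7 v:98)
  [4] (2,0) acc=86 (h:5 v:86)
  [5] (2,0) acc=0 (h:0 v:0)
OS [3×2] PE[2][0] across cycles:
  [0] (2,0) acc=0 (h:0 v:0)
  [1] (2,0) acc=0 (h:0 v:0)
  [2] (2,0) acc=6 (h:3 v:2)
  [3] (2,0) acc=41 (h:7 v:5)
  [4] (2,0) acc=86 (h:5 v:9)
  [5] (2,0) acc=86 (h:0 v:0)
RS [3×3] PE[2][0] across cycles:
  [0] (2,0) acc=0 (h:0 v:0)
  [1] (2,0) acc=0 (h:0 v:0)
  [2] (2,0) acc=6 (h:6 v:2)
  [3] (2,0) acc=3 (h:3 v:1)
  [4] (2,0) acc=0 (h:0 v:0)
  [5] (2,0) acc=0 (h:0 v:0)

dataflow = OS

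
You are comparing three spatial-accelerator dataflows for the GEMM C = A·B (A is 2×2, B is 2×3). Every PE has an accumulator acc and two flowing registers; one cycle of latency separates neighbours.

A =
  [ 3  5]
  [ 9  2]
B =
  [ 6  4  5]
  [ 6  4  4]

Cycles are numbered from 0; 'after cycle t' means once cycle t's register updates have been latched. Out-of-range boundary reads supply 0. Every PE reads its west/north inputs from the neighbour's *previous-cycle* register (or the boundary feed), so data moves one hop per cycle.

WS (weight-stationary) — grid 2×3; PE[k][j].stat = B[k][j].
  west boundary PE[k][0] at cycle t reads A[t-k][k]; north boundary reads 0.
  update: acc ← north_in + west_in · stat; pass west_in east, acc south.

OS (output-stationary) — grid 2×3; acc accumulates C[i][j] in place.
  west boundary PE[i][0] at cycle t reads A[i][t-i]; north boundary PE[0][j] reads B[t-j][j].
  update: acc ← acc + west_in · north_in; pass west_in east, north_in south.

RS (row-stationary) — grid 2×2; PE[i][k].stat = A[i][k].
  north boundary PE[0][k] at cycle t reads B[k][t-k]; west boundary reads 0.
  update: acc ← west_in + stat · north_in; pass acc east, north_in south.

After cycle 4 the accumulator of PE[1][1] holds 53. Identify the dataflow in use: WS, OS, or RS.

Under WS (2×3), PE[1][1]:
  @0  [1,1]  acc 0  |  →0  ↓0
  @1  [1,1]  acc 0  |  →0  ↓0
  @2  [1,1]  acc 32  |  →5  ↓32
  @3  [1,1]  acc 44  |  →2  ↓44
  @4  [1,1]  acc 0  |  →0  ↓0
Under OS (2×3), PE[1][1]:
  @0  [1,1]  acc 0  |  →0  ↓0
  @1  [1,1]  acc 0  |  →0  ↓0
  @2  [1,1]  acc 36  |  →9  ↓4
  @3  [1,1]  acc 44  |  →2  ↓4
  @4  [1,1]  acc 44  |  →0  ↓0
Under RS (2×2), PE[1][1]:
  @0  [1,1]  acc 0  |  →0  ↓0
  @1  [1,1]  acc 0  |  →0  ↓0
  @2  [1,1]  acc 66  |  →66  ↓6
  @3  [1,1]  acc 44  |  →44  ↓4
  @4  [1,1]  acc 53  |  →53  ↓4

dataflow = RS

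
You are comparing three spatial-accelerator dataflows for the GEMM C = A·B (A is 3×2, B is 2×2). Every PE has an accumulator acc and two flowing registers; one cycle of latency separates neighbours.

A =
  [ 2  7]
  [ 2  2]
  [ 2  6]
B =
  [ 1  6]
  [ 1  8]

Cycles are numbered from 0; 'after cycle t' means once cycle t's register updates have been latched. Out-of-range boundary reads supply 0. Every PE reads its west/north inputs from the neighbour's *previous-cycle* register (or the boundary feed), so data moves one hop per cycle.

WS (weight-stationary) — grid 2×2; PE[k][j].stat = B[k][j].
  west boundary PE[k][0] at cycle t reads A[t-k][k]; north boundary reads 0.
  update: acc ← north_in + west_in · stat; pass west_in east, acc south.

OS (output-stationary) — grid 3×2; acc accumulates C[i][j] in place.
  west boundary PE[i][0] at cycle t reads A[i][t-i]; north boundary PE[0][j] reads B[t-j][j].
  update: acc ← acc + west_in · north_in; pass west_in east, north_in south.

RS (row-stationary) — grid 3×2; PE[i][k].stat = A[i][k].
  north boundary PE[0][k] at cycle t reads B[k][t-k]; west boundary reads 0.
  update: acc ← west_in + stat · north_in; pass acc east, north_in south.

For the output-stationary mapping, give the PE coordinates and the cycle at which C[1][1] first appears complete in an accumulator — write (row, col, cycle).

(row, col, cycle) = (1, 1, 3)

OS: C[1][1] accumulates in PE[1][1]:
  after 0 — PE[1][1] acc=0, pass-E 0, pass-S 0
  after 1 — PE[1][1] acc=0, pass-E 0, pass-S 0
  after 2 — PE[1][1] acc=12, pass-E 2, pass-S 6
  after 3 — PE[1][1] acc=28, pass-E 2, pass-S 8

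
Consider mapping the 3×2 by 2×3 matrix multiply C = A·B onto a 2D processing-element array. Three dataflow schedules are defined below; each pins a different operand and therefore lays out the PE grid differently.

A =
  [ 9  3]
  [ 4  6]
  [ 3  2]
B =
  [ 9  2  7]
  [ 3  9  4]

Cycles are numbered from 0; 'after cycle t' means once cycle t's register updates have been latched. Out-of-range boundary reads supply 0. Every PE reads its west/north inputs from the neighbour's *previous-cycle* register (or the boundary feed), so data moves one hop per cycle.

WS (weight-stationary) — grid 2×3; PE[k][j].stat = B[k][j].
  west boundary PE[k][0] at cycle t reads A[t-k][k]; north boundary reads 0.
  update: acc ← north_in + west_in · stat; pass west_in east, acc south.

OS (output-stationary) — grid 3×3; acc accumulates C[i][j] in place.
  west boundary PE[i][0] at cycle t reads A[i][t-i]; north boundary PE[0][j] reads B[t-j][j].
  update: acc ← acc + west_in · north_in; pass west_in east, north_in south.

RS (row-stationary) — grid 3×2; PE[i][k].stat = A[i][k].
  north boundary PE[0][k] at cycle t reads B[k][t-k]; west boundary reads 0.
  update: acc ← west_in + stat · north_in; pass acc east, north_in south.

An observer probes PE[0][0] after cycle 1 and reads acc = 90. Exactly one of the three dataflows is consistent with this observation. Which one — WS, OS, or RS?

Under WS (2×3), PE[0][0]:
  cycle 0: PE[0][0] → acc 81, east 9, south 81
  cycle 1: PE[0][0] → acc 36, east 4, south 36
Under OS (3×3), PE[0][0]:
  cycle 0: PE[0][0] → acc 81, east 9, south 9
  cycle 1: PE[0][0] → acc 90, east 3, south 3
Under RS (3×2), PE[0][0]:
  cycle 0: PE[0][0] → acc 81, east 81, south 9
  cycle 1: PE[0][0] → acc 18, east 18, south 2

dataflow = OS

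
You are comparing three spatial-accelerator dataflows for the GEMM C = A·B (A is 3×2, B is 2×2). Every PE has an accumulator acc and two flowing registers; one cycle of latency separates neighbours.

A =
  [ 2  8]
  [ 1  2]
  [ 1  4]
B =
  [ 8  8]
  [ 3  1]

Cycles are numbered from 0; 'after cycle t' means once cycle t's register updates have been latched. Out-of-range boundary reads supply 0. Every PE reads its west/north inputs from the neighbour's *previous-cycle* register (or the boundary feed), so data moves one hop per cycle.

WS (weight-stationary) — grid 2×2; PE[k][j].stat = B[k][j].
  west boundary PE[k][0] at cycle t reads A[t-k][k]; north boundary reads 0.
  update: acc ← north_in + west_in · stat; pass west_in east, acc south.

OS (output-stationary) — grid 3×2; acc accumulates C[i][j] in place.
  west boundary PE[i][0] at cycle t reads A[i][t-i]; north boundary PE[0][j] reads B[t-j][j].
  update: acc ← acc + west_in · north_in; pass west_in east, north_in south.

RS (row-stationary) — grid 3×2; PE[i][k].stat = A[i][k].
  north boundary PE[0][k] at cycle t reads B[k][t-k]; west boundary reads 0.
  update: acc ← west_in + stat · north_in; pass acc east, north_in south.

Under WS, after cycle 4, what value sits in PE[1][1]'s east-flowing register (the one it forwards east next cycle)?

register = 4

WS 2×2: PE[1][1] cycle-by-cycle (with neighbour feeds):
  @0  [0,1]  acc 0  |  →0  ↓0
  @0  [1,0]  acc 0  |  →0  ↓0
  @0  [1,1]  acc 0  |  →0  ↓0
  @1  [0,1]  acc 16  |  →2  ↓16
  @1  [1,0]  acc 40  |  →8  ↓40
  @1  [1,1]  acc 0  |  →0  ↓0
  @2  [0,1]  acc 8  |  →1  ↓8
  @2  [1,0]  acc 14  |  →2  ↓14
  @2  [1,1]  acc 24  |  →8  ↓24
  @3  [0,1]  acc 8  |  →1  ↓8
  @3  [1,0]  acc 20  |  →4  ↓20
  @3  [1,1]  acc 10  |  →2  ↓10
  @4  [0,1]  acc 0  |  →0  ↓0
  @4  [1,0]  acc 0  |  →0  ↓0
  @4  [1,1]  acc 12  |  →4  ↓12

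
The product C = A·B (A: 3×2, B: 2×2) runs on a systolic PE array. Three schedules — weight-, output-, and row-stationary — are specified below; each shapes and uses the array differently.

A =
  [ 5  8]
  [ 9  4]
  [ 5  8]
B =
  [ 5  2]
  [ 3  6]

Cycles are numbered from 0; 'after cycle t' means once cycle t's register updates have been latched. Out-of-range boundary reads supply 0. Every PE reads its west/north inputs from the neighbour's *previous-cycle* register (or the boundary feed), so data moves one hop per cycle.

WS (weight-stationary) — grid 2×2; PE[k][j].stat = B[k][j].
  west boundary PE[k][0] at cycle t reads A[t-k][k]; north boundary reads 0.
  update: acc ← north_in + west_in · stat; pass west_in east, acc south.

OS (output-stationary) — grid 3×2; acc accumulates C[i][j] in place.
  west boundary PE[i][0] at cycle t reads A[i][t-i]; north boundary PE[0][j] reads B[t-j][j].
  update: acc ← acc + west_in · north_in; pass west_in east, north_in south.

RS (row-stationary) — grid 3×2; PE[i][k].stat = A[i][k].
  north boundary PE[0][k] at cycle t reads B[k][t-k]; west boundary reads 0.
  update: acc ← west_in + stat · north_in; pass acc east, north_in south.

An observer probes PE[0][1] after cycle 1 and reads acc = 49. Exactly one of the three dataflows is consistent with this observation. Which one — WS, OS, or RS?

WS [2×2] PE[0][1] across cycles:
  c0 r0c1: 0 / 0 / 0
  c1 r0c1: 10 / 5 / 10
OS [3×2] PE[0][1] across cycles:
  c0 r0c1: 0 / 0 / 0
  c1 r0c1: 10 / 5 / 2
RS [3×2] PE[0][1] across cycles:
  c0 r0c1: 0 / 0 / 0
  c1 r0c1: 49 / 49 / 3

dataflow = RS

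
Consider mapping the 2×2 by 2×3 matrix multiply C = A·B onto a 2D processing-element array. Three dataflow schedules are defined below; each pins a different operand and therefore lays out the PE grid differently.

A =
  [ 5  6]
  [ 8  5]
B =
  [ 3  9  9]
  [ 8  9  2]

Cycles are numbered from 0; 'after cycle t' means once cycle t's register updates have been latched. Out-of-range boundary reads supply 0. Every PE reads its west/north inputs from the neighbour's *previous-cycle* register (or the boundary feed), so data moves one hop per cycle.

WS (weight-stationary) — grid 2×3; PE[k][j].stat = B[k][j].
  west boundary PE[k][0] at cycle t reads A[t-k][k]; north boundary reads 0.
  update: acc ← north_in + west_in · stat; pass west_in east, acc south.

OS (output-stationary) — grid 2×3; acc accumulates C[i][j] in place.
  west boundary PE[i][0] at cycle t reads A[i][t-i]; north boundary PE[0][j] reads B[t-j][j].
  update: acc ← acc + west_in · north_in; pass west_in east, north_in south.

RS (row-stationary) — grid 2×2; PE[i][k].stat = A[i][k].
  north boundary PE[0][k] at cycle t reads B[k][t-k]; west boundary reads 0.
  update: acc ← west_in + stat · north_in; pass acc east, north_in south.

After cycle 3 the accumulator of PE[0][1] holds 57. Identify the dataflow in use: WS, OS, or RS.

Under WS (2×3), PE[0][1]:
  t=0 PE[0][1]: acc=0 h=0 v=0
  t=1 PE[0][1]: acc=45 h=5 v=45
  t=2 PE[0][1]: acc=72 h=8 v=72
  t=3 PE[0][1]: acc=0 h=0 v=0
Under OS (2×3), PE[0][1]:
  t=0 PE[0][1]: acc=0 h=0 v=0
  t=1 PE[0][1]: acc=45 h=5 v=9
  t=2 PE[0][1]: acc=99 h=6 v=9
  t=3 PE[0][1]: acc=99 h=0 v=0
Under RS (2×2), PE[0][1]:
  t=0 PE[0][1]: acc=0 h=0 v=0
  t=1 PE[0][1]: acc=63 h=63 v=8
  t=2 PE[0][1]: acc=99 h=99 v=9
  t=3 PE[0][1]: acc=57 h=57 v=2

dataflow = RS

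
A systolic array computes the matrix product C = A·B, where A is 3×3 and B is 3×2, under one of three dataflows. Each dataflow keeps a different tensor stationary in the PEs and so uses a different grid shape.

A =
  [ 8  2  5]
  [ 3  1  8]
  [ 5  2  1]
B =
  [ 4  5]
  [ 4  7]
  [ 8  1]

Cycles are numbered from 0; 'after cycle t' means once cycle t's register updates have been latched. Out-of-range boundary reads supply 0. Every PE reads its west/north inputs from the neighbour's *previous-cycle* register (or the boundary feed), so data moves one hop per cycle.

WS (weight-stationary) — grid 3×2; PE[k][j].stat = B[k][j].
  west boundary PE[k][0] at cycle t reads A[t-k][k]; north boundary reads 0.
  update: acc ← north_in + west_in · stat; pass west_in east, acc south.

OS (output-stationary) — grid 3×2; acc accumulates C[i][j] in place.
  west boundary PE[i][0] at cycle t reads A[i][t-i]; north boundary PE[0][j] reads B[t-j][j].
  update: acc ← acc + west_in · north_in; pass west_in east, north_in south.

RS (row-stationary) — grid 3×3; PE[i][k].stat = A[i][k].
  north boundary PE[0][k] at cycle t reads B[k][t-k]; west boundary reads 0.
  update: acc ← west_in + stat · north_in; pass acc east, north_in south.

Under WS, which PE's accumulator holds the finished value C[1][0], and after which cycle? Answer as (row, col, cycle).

(row, col, cycle) = (2, 0, 3)

Under WS, C[1][0] lands at PE[2][0]:
  after 0 — PE[2][0] acc=0, pass-E 0, pass-S 0
  after 1 — PE[2][0] acc=0, pass-E 0, pass-S 0
  after 2 — PE[2][0] acc=80, pass-E 5, pass-S 80
  after 3 — PE[2][0] acc=80, pass-E 8, pass-S 80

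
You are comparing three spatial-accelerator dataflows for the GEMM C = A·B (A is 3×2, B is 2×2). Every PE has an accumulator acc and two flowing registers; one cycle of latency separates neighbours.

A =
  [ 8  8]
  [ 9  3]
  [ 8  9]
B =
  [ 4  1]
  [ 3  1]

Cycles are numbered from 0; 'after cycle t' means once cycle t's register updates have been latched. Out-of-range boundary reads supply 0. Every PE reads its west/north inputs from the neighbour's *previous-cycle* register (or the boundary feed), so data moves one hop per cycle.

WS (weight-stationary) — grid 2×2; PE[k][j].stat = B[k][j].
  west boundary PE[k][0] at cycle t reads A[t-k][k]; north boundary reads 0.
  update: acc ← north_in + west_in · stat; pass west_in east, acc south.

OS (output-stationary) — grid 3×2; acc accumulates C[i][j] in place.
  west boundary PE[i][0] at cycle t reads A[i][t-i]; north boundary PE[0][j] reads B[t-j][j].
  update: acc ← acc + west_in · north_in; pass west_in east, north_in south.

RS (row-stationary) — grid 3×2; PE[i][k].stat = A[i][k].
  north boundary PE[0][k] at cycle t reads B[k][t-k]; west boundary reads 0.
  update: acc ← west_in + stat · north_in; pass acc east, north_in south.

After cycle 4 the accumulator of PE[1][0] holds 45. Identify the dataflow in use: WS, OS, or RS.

WS [2×2] PE[1][0] across cycles:
  0: (1,0).acc=0  regs=<0,0>
  1: (1,0).acc=56  regs=<8,56>
  2: (1,0).acc=45  regs=<3,45>
  3: (1,0).acc=59  regs=<9,59>
  4: (1,0).acc=0  regs=<0,0>
OS [3×2] PE[1][0] across cycles:
  0: (1,0).acc=0  regs=<0,0>
  1: (1,0).acc=36  regs=<9,4>
  2: (1,0).acc=45  regs=<3,3>
  3: (1,0).acc=45  regs=<0,0>
  4: (1,0).acc=45  regs=<0,0>
RS [3×2] PE[1][0] across cycles:
  0: (1,0).acc=0  regs=<0,0>
  1: (1,0).acc=36  regs=<36,4>
  2: (1,0).acc=9  regs=<9,1>
  3: (1,0).acc=0  regs=<0,0>
  4: (1,0).acc=0  regs=<0,0>

dataflow = OS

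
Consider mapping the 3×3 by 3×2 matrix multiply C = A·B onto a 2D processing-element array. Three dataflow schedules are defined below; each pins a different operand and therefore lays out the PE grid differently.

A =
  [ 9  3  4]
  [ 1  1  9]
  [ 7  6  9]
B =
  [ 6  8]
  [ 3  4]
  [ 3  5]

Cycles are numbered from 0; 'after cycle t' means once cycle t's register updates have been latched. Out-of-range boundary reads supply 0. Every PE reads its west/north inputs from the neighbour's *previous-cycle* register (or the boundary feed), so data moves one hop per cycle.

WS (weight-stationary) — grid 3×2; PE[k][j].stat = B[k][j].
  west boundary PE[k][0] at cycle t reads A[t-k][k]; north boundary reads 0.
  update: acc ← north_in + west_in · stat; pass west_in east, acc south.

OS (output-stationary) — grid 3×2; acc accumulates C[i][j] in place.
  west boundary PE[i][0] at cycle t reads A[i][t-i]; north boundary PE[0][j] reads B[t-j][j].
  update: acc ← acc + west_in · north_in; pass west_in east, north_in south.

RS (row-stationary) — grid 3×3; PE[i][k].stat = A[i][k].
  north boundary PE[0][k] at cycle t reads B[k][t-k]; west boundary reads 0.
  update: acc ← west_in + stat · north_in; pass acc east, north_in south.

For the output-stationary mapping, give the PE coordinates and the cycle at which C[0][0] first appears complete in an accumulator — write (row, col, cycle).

OS — PE[0][0] is where C[0][0] collects:
  cycle 0: PE[0][0] → acc 54, east 9, south 6
  cycle 1: PE[0][0] → acc 63, east 3, south 3
  cycle 2: PE[0][0] → acc 75, east 4, south 3

(row, col, cycle) = (0, 0, 2)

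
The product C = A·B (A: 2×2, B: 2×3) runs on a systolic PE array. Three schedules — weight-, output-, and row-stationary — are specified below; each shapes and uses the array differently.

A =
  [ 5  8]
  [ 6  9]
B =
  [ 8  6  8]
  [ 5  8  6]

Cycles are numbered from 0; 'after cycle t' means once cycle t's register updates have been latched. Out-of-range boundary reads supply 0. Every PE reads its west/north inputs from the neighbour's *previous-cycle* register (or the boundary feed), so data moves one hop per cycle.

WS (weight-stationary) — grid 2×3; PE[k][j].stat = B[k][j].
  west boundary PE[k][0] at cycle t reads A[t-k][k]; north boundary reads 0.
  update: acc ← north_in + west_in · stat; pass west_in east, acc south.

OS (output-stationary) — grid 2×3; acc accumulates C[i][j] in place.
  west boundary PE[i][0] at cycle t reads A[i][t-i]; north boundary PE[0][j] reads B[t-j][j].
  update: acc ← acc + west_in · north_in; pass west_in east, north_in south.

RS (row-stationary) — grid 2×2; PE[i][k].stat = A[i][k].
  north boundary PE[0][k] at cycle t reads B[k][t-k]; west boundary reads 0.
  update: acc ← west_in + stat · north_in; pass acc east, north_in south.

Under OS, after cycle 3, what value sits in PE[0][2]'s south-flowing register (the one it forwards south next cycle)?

register = 6

OS (2×3). Following PE[0][2] plus its west/north inputs:
  [0] (0,1) acc=0 (h:0 v:0)
  [0] (0,2) acc=0 (h:0 v:0)
  [1] (0,1) acc=30 (h:5 v:6)
  [1] (0,2) acc=0 (h:0 v:0)
  [2] (0,1) acc=94 (h:8 v:8)
  [2] (0,2) acc=40 (h:5 v:8)
  [3] (0,1) acc=94 (h:0 v:0)
  [3] (0,2) acc=88 (h:8 v:6)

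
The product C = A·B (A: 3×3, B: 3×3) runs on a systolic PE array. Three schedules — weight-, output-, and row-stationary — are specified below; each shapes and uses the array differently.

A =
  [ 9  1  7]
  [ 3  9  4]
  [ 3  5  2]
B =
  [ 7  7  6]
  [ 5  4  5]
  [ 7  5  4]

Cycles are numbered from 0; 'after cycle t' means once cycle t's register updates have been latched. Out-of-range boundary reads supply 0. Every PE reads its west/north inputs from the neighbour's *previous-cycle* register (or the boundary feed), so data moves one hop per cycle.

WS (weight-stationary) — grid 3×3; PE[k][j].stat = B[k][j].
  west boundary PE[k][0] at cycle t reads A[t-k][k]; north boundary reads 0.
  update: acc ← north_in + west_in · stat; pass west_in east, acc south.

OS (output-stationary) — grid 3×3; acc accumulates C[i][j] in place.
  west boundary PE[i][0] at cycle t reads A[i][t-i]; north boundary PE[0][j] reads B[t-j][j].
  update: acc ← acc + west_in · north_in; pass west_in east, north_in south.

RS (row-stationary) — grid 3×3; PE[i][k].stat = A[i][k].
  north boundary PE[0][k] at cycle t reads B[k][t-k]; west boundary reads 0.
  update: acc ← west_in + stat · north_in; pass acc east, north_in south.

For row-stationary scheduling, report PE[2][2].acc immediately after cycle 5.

Tracing RS — 3×3 array, target PE[2][2]:
  t=0 PE[1][2]: acc=0 h=0 v=0
  t=0 PE[2][1]: acc=0 h=0 v=0
  t=0 PE[2][2]: acc=0 h=0 v=0
  t=1 PE[1][2]: acc=0 h=0 v=0
  t=1 PE[2][1]: acc=0 h=0 v=0
  t=1 PE[2][2]: acc=0 h=0 v=0
  t=2 PE[1][2]: acc=0 h=0 v=0
  t=2 PE[2][1]: acc=0 h=0 v=0
  t=2 PE[2][2]: acc=0 h=0 v=0
  t=3 PE[1][2]: acc=94 h=94 v=7
  t=3 PE[2][1]: acc=46 h=46 v=5
  t=3 PE[2][2]: acc=0 h=0 v=0
  t=4 PE[1][2]: acc=77 h=77 v=5
  t=4 PE[2][1]: acc=41 h=41 v=4
  t=4 PE[2][2]: acc=60 h=60 v=7
  t=5 PE[1][2]: acc=79 h=79 v=4
  t=5 PE[2][1]: acc=43 h=43 v=5
  t=5 PE[2][2]: acc=51 h=51 v=5

PE[2][2].acc = 51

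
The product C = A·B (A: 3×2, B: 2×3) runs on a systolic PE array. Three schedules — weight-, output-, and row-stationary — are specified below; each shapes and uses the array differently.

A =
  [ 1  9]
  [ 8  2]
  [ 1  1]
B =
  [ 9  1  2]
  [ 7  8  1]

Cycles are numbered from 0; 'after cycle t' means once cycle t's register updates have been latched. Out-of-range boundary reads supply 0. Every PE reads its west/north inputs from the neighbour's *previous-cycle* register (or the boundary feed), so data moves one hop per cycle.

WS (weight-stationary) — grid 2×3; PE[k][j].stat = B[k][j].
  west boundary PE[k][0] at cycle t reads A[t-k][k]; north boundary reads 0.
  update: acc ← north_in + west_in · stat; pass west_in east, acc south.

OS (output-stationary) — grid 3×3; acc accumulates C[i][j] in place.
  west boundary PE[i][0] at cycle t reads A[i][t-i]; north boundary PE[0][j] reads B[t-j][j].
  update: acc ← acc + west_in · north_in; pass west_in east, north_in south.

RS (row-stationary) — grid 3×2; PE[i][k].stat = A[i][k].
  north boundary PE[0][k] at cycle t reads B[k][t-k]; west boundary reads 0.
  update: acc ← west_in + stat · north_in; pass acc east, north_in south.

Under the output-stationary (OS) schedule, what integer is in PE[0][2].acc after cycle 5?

OS (3×3). Following PE[0][2] plus its west/north inputs:
  0: (0,1).acc=0  regs=<0,0>
  0: (0,2).acc=0  regs=<0,0>
  1: (0,1).acc=1  regs=<1,1>
  1: (0,2).acc=0  regs=<0,0>
  2: (0,1).acc=73  regs=<9,8>
  2: (0,2).acc=2  regs=<1,2>
  3: (0,1).acc=73  regs=<0,0>
  3: (0,2).acc=11  regs=<9,1>
  4: (0,1).acc=73  regs=<0,0>
  4: (0,2).acc=11  regs=<0,0>
  5: (0,1).acc=73  regs=<0,0>
  5: (0,2).acc=11  regs=<0,0>

PE[0][2].acc = 11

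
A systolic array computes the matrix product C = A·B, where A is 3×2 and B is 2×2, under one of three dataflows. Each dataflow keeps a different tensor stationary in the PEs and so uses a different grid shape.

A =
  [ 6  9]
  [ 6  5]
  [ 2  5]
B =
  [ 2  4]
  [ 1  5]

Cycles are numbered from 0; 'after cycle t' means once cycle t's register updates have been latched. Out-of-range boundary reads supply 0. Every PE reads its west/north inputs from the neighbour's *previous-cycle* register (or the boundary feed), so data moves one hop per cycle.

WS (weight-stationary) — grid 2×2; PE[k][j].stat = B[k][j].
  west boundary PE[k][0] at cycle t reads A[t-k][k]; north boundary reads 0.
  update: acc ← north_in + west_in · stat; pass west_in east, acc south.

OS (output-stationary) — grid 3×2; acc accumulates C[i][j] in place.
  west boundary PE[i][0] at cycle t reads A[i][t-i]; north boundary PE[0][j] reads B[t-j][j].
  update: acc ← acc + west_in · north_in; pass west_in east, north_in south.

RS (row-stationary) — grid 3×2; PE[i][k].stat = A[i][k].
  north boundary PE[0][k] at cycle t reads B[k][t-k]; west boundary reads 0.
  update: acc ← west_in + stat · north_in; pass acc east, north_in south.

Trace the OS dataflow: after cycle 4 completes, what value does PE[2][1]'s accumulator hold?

OS (3×2). Following PE[2][1] plus its west/north inputs:
  0: (1,1).acc=0  regs=<0,0>
  0: (2,0).acc=0  regs=<0,0>
  0: (2,1).acc=0  regs=<0,0>
  1: (1,1).acc=0  regs=<0,0>
  1: (2,0).acc=0  regs=<0,0>
  1: (2,1).acc=0  regs=<0,0>
  2: (1,1).acc=24  regs=<6,4>
  2: (2,0).acc=4  regs=<2,2>
  2: (2,1).acc=0  regs=<0,0>
  3: (1,1).acc=49  regs=<5,5>
  3: (2,0).acc=9  regs=<5,1>
  3: (2,1).acc=8  regs=<2,4>
  4: (1,1).acc=49  regs=<0,0>
  4: (2,0).acc=9  regs=<0,0>
  4: (2,1).acc=33  regs=<5,5>

PE[2][1].acc = 33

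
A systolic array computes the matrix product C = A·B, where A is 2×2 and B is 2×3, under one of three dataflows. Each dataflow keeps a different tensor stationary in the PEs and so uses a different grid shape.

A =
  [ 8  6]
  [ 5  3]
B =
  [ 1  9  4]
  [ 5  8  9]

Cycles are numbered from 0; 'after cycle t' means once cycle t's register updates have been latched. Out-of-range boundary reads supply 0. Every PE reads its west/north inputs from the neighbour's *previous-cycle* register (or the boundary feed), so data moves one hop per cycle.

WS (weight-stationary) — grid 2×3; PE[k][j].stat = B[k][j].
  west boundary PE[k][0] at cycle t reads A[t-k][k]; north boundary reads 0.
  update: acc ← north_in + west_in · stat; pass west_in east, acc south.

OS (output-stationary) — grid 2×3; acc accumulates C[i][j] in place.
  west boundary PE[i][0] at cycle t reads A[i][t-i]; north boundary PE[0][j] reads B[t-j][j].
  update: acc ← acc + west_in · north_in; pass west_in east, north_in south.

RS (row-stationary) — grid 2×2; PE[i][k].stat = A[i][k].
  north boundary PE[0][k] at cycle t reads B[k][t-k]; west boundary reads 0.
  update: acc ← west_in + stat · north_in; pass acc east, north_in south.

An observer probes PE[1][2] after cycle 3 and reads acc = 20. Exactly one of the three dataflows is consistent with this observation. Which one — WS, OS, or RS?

dataflow = OS

WS (2×3 grid), PE[1][2]:
  after 0 — PE[1][2] acc=0, pass-E 0, pass-S 0
  after 1 — PE[1][2] acc=0, pass-E 0, pass-S 0
  after 2 — PE[1][2] acc=0, pass-E 0, pass-S 0
  after 3 — PE[1][2] acc=86, pass-E 6, pass-S 86
OS (2×3 grid), PE[1][2]:
  after 0 — PE[1][2] acc=0, pass-E 0, pass-S 0
  after 1 — PE[1][2] acc=0, pass-E 0, pass-S 0
  after 2 — PE[1][2] acc=0, pass-E 0, pass-S 0
  after 3 — PE[1][2] acc=20, pass-E 5, pass-S 4
RS: PE[1][2] is outside its 2×2 grid.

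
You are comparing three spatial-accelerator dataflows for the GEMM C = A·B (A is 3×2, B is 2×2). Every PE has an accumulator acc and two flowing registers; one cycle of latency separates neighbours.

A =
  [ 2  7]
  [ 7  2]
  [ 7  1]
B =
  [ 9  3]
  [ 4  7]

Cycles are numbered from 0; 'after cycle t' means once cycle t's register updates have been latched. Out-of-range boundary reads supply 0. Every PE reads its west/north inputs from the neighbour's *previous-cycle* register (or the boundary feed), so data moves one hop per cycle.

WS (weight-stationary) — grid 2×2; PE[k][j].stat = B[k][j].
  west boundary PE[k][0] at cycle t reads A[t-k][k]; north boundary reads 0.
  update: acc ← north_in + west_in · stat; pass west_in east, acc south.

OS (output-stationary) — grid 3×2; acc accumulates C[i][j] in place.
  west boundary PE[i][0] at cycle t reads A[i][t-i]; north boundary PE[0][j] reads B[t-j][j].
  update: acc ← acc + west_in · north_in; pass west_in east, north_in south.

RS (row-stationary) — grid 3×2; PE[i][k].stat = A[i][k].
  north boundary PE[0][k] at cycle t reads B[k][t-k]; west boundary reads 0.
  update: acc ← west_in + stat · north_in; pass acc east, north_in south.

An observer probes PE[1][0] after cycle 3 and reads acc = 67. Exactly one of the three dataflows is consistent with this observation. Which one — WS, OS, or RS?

Under WS (2×2), PE[1][0]:
  after 0 — PE[1][0] acc=0, pass-E 0, pass-S 0
  after 1 — PE[1][0] acc=46, pass-E 7, pass-S 46
  after 2 — PE[1][0] acc=71, pass-E 2, pass-S 71
  after 3 — PE[1][0] acc=67, pass-E 1, pass-S 67
Under OS (3×2), PE[1][0]:
  after 0 — PE[1][0] acc=0, pass-E 0, pass-S 0
  after 1 — PE[1][0] acc=63, pass-E 7, pass-S 9
  after 2 — PE[1][0] acc=71, pass-E 2, pass-S 4
  after 3 — PE[1][0] acc=71, pass-E 0, pass-S 0
Under RS (3×2), PE[1][0]:
  after 0 — PE[1][0] acc=0, pass-E 0, pass-S 0
  after 1 — PE[1][0] acc=63, pass-E 63, pass-S 9
  after 2 — PE[1][0] acc=21, pass-E 21, pass-S 3
  after 3 — PE[1][0] acc=0, pass-E 0, pass-S 0

dataflow = WS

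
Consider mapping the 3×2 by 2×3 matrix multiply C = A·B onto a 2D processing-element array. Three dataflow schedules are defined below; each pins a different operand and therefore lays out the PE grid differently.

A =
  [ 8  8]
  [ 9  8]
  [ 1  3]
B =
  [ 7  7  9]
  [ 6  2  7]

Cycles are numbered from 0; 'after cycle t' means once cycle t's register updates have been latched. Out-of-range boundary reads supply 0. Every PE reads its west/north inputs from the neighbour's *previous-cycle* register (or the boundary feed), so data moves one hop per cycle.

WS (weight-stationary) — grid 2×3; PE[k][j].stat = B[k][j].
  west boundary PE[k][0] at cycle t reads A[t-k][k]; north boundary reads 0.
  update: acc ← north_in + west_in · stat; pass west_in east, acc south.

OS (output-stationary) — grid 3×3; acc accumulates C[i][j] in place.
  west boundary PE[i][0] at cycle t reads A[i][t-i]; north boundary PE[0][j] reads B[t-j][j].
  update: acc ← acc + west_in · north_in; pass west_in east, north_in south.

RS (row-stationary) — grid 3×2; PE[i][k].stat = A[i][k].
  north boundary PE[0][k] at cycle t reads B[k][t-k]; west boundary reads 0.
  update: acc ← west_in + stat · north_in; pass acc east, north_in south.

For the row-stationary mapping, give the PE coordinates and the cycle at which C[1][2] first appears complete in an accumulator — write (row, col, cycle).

(row, col, cycle) = (1, 1, 4)

RS — PE[1][1] is where C[1][2] collects:
  c0 r1c1: 0 / 0 / 0
  c1 r1c1: 0 / 0 / 0
  c2 r1c1: 111 / 111 / 6
  c3 r1c1: 79 / 79 / 2
  c4 r1c1: 137 / 137 / 7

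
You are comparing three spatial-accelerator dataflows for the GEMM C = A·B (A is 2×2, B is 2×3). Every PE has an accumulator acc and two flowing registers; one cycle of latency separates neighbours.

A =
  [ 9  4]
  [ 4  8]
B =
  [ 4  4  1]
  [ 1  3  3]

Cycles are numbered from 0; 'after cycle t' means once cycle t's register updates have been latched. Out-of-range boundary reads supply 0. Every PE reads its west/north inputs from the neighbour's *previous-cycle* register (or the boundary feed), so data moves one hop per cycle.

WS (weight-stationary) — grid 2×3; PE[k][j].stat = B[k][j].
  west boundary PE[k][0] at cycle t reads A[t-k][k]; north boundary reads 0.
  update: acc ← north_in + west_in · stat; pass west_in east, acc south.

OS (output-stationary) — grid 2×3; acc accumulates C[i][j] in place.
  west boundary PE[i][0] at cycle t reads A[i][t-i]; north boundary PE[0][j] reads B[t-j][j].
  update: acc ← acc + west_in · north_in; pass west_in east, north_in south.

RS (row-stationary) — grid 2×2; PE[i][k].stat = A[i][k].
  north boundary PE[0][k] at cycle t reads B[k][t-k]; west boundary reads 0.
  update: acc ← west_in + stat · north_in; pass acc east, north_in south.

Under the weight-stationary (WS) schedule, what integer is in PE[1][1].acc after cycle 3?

PE[1][1].acc = 40

WS 2×3: PE[1][1] cycle-by-cycle (with neighbour feeds):
  0: (0,1).acc=0  regs=<0,0>
  0: (1,0).acc=0  regs=<0,0>
  0: (1,1).acc=0  regs=<0,0>
  1: (0,1).acc=36  regs=<9,36>
  1: (1,0).acc=40  regs=<4,40>
  1: (1,1).acc=0  regs=<0,0>
  2: (0,1).acc=16  regs=<4,16>
  2: (1,0).acc=24  regs=<8,24>
  2: (1,1).acc=48  regs=<4,48>
  3: (0,1).acc=0  regs=<0,0>
  3: (1,0).acc=0  regs=<0,0>
  3: (1,1).acc=40  regs=<8,40>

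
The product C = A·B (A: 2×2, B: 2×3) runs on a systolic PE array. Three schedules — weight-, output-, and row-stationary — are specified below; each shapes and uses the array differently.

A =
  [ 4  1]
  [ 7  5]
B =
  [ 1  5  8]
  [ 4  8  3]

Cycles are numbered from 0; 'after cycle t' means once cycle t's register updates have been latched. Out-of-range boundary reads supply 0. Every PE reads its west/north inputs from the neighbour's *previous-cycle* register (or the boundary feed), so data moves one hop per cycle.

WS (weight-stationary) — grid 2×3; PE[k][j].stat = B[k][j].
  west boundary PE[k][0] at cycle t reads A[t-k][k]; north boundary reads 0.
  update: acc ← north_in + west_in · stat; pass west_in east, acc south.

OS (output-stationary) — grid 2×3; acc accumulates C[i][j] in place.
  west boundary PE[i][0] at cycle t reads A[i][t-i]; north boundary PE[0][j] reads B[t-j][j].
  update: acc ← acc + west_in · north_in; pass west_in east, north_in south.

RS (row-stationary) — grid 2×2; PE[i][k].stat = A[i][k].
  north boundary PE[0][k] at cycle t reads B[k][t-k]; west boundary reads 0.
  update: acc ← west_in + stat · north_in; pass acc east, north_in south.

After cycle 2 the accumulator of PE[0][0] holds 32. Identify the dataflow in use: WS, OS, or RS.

dataflow = RS

— WS: 2×3; PE[0][0] trace:
  step 0 · PE0,0: acc=4; fwd→4 fwd↓4
  step 1 · PE0,0: acc=7; fwd→7 fwd↓7
  step 2 · PE0,0: acc=0; fwd→0 fwd↓0
— OS: 2×3; PE[0][0] trace:
  step 0 · PE0,0: acc=4; fwd→4 fwd↓1
  step 1 · PE0,0: acc=8; fwd→1 fwd↓4
  step 2 · PE0,0: acc=8; fwd→0 fwd↓0
— RS: 2×2; PE[0][0] trace:
  step 0 · PE0,0: acc=4; fwd→4 fwd↓1
  step 1 · PE0,0: acc=20; fwd→20 fwd↓5
  step 2 · PE0,0: acc=32; fwd→32 fwd↓8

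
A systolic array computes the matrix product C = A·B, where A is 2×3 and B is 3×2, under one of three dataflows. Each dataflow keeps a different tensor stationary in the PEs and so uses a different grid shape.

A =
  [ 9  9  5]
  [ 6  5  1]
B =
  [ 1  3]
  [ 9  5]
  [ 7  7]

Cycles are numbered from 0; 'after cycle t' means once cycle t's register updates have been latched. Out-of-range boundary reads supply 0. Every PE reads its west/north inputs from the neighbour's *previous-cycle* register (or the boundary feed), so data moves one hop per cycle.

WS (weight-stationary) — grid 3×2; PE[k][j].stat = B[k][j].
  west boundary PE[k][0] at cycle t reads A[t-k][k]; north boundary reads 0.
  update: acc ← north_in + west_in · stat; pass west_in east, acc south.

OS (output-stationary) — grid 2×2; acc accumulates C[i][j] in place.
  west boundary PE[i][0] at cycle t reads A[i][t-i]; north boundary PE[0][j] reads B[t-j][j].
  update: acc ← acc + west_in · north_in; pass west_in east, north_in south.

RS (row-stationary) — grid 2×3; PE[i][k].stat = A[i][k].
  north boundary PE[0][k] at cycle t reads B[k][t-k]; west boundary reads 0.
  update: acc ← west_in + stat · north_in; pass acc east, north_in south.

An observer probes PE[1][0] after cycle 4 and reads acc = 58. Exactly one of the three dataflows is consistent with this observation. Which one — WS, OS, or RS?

dataflow = OS

— WS: 3×2; PE[1][0] trace:
  step 0 · PE1,0: acc=0; fwd→0 fwd↓0
  step 1 · PE1,0: acc=90; fwd→9 fwd↓90
  step 2 · PE1,0: acc=51; fwd→5 fwd↓51
  step 3 · PE1,0: acc=0; fwd→0 fwd↓0
  step 4 · PE1,0: acc=0; fwd→0 fwd↓0
— OS: 2×2; PE[1][0] trace:
  step 0 · PE1,0: acc=0; fwd→0 fwd↓0
  step 1 · PE1,0: acc=6; fwd→6 fwd↓1
  step 2 · PE1,0: acc=51; fwd→5 fwd↓9
  step 3 · PE1,0: acc=58; fwd→1 fwd↓7
  step 4 · PE1,0: acc=58; fwd→0 fwd↓0
— RS: 2×3; PE[1][0] trace:
  step 0 · PE1,0: acc=0; fwd→0 fwd↓0
  step 1 · PE1,0: acc=6; fwd→6 fwd↓1
  step 2 · PE1,0: acc=18; fwd→18 fwd↓3
  step 3 · PE1,0: acc=0; fwd→0 fwd↓0
  step 4 · PE1,0: acc=0; fwd→0 fwd↓0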